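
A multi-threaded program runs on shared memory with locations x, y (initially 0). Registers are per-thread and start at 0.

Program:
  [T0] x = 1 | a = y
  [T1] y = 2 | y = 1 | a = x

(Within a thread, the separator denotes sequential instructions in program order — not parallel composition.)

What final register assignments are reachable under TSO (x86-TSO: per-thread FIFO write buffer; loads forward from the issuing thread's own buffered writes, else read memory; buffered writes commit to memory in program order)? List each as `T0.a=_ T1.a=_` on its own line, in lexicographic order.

T0.a=0 T1.a=0
T0.a=0 T1.a=1
T0.a=1 T1.a=0
T0.a=1 T1.a=1
T0.a=2 T1.a=0
T0.a=2 T1.a=1

outcome vector order: (T0.a,T1.a)
|TSO outcomes| = 6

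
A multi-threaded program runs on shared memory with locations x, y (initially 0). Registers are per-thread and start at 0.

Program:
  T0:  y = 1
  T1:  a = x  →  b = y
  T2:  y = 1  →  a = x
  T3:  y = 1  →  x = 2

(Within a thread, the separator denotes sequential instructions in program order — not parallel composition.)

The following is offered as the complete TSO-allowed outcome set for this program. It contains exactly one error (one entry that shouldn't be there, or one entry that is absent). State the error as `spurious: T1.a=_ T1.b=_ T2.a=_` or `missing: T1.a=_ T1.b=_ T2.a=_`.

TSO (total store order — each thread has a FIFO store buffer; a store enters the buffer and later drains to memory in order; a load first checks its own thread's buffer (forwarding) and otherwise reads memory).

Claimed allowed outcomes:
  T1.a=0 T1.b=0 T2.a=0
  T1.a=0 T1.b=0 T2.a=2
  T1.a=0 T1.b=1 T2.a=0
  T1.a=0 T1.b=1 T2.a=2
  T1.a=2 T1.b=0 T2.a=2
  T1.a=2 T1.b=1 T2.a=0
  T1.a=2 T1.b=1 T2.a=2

spurious: T1.a=2 T1.b=0 T2.a=2

outcome vector order: (T1.a,T1.b,T2.a)
TSO: 6 outcomes — {(0,0,0) (0,0,2) (0,1,0) (0,1,2) (2,1,0) (2,1,2)}
claimed∖TSO = {(2,0,2)}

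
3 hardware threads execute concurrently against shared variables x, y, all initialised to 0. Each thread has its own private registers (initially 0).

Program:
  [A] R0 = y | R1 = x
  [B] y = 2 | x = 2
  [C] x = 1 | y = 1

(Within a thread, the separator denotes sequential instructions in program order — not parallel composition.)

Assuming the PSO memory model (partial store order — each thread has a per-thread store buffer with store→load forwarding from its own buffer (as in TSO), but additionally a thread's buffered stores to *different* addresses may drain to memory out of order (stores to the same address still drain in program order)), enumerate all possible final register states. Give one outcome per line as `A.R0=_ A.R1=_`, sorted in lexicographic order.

A.R0=0 A.R1=0
A.R0=0 A.R1=1
A.R0=0 A.R1=2
A.R0=1 A.R1=0
A.R0=1 A.R1=1
A.R0=1 A.R1=2
A.R0=2 A.R1=0
A.R0=2 A.R1=1
A.R0=2 A.R1=2

outcome vector order: (A.R0,A.R1)
|PSO outcomes| = 9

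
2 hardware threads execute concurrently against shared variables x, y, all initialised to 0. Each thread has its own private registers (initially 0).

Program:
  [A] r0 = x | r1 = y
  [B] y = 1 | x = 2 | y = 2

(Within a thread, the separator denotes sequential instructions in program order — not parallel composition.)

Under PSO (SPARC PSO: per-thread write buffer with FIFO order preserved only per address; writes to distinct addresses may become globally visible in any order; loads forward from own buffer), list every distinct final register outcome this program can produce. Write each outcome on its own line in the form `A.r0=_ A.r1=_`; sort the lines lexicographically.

A.r0=0 A.r1=0
A.r0=0 A.r1=1
A.r0=0 A.r1=2
A.r0=2 A.r1=0
A.r0=2 A.r1=1
A.r0=2 A.r1=2

outcome vector order: (A.r0,A.r1)
|PSO outcomes| = 6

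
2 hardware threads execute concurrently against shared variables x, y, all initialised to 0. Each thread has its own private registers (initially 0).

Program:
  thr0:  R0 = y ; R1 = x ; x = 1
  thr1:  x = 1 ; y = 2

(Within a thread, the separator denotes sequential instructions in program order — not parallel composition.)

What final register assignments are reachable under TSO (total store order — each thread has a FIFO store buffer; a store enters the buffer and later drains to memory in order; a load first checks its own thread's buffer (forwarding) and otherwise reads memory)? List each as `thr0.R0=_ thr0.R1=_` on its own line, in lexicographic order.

thr0.R0=0 thr0.R1=0
thr0.R0=0 thr0.R1=1
thr0.R0=2 thr0.R1=1

outcome vector order: (thr0.R0,thr0.R1)
|TSO outcomes| = 3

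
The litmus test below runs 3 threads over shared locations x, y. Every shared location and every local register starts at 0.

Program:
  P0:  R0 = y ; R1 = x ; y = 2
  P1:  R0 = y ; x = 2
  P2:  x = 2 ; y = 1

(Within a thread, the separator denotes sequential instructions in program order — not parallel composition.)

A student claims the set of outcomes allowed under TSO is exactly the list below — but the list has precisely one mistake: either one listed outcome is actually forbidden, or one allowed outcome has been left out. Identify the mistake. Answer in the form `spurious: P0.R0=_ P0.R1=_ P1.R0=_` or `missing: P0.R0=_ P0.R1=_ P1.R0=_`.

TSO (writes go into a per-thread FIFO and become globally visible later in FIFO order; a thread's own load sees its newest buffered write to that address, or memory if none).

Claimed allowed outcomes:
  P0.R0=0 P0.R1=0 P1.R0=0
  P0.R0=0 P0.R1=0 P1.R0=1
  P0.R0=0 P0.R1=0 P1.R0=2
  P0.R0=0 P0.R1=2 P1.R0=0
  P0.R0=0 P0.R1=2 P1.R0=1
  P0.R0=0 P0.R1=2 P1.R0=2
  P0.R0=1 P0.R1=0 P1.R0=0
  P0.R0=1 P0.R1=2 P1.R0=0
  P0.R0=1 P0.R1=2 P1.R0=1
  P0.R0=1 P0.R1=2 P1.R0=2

outcome vector order: (P0.R0,P0.R1,P1.R0)
[TSO] allowed = {0/0/0 0/0/1 0/0/2 0/2/0 0/2/1 0/2/2 1/2/0 1/2/1 1/2/2}
claimed∖TSO = {1/0/0}

spurious: P0.R0=1 P0.R1=0 P1.R0=0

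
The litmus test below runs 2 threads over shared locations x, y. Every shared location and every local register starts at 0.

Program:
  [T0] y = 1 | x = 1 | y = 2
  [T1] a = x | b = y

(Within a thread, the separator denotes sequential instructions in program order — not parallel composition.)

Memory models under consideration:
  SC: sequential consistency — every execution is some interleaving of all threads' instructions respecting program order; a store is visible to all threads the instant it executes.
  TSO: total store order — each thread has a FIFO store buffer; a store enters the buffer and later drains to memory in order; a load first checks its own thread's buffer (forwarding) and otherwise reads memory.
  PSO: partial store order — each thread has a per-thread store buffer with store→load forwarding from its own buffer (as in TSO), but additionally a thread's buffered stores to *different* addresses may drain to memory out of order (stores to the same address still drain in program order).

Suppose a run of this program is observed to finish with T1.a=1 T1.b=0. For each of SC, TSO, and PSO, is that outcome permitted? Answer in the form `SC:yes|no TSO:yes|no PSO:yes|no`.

outcome vector order: (T1.a,T1.b)
SC: 5 outcomes — {(0,0), (0,1), (0,2), (1,1), (1,2)}
TSO: 5 outcomes — {(0,0), (0,1), (0,2), (1,1), (1,2)}
PSO: 6 outcomes — {(0,0), (0,1), (0,2), (1,0), (1,1), (1,2)}
target (1,0) ∈ {PSO}

SC:no TSO:no PSO:yes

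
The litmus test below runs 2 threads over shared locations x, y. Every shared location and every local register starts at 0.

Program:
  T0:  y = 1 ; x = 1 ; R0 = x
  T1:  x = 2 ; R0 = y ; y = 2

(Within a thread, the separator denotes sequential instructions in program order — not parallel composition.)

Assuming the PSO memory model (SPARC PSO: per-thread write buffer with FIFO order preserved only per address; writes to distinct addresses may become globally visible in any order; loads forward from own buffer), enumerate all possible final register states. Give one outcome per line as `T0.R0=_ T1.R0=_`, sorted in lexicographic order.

T0.R0=1 T1.R0=0
T0.R0=1 T1.R0=1
T0.R0=2 T1.R0=0
T0.R0=2 T1.R0=1

outcome vector order: (T0.R0,T1.R0)
|PSO outcomes| = 4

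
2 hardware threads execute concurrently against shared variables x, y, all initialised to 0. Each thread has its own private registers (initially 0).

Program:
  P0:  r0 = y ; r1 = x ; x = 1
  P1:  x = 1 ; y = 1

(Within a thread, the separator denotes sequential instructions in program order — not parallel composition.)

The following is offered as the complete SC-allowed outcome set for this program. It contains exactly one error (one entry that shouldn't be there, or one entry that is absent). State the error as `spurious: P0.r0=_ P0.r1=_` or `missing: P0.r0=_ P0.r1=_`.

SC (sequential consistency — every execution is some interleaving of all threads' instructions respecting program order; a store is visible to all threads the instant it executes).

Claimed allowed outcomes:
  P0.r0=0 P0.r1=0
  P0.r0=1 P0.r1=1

outcome vector order: (P0.r0,P0.r1)
SC (3): 0/0; 0/1; 1/1
SC∖claimed = {0/1}

missing: P0.r0=0 P0.r1=1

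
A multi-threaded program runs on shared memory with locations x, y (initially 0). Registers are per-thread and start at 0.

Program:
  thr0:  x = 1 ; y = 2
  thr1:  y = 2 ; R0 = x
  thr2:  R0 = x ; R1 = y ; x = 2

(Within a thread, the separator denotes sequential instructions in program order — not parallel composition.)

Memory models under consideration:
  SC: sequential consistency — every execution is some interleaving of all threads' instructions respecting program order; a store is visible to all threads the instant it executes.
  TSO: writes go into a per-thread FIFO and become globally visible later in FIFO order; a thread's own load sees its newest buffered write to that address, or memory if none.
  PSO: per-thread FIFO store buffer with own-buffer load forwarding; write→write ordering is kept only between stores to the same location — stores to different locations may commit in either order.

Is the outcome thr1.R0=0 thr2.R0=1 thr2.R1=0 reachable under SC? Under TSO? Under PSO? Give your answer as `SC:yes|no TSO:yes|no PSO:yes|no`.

SC:no TSO:yes PSO:yes

outcome vector order: (thr1.R0,thr2.R0,thr2.R1)
SC (11): <0 0 0> <0 0 2> <0 1 2> <1 0 0> <1 0 2> <1 1 0> <1 1 2> <2 0 0> <2 0 2> <2 1 0> <2 1 2>
TSO (12): <0 0 0> <0 0 2> <0 1 0> <0 1 2> <1 0 0> <1 0 2> <1 1 0> <1 1 2> <2 0 0> <2 0 2> <2 1 0> <2 1 2>
PSO (12): <0 0 0> <0 0 2> <0 1 0> <0 1 2> <1 0 0> <1 0 2> <1 1 0> <1 1 2> <2 0 0> <2 0 2> <2 1 0> <2 1 2>
target <0 1 0> ∈ {TSO,PSO}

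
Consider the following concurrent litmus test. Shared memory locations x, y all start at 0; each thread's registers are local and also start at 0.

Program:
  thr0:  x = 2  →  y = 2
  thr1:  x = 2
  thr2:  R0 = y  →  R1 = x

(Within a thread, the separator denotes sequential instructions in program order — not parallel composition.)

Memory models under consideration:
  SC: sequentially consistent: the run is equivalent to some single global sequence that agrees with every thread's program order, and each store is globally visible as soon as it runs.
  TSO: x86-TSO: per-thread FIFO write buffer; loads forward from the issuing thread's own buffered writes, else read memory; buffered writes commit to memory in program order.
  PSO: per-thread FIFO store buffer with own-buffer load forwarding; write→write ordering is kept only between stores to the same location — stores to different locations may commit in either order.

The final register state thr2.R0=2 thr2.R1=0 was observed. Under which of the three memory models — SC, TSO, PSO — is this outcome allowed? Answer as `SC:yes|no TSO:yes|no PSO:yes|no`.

SC:no TSO:no PSO:yes

outcome vector order: (thr2.R0,thr2.R1)
SC (3): (0,0), (0,2), (2,2)
TSO (3): (0,0), (0,2), (2,2)
PSO (4): (0,0), (0,2), (2,0), (2,2)
target (2,0) ∈ {PSO}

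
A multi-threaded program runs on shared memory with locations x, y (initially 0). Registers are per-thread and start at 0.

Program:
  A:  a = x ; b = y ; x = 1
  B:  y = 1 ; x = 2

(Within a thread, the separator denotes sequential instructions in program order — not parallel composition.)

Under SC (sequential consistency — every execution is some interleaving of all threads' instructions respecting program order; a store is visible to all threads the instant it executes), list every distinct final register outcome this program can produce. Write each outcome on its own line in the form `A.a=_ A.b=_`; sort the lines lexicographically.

A.a=0 A.b=0
A.a=0 A.b=1
A.a=2 A.b=1

outcome vector order: (A.a,A.b)
|SC outcomes| = 3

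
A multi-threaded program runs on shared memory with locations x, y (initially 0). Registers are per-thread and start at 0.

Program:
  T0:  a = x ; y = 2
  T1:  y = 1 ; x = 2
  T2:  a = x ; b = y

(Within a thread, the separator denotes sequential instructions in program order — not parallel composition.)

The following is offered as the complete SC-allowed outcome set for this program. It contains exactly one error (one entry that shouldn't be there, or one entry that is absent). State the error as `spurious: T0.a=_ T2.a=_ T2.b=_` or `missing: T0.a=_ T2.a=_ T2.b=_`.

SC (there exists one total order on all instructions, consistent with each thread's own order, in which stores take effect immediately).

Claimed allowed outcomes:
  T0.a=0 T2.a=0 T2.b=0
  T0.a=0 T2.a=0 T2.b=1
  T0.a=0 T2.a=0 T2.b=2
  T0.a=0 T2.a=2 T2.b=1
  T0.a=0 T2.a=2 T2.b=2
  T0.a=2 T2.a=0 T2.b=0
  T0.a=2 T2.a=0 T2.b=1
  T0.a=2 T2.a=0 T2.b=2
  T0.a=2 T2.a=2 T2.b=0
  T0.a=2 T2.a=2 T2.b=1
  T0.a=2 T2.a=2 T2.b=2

outcome vector order: (T0.a,T2.a,T2.b)
SC (10): 0/0/0, 0/0/1, 0/0/2, 0/2/1, 0/2/2, 2/0/0, 2/0/1, 2/0/2, 2/2/1, 2/2/2
claimed∖SC = {2/2/0}

spurious: T0.a=2 T2.a=2 T2.b=0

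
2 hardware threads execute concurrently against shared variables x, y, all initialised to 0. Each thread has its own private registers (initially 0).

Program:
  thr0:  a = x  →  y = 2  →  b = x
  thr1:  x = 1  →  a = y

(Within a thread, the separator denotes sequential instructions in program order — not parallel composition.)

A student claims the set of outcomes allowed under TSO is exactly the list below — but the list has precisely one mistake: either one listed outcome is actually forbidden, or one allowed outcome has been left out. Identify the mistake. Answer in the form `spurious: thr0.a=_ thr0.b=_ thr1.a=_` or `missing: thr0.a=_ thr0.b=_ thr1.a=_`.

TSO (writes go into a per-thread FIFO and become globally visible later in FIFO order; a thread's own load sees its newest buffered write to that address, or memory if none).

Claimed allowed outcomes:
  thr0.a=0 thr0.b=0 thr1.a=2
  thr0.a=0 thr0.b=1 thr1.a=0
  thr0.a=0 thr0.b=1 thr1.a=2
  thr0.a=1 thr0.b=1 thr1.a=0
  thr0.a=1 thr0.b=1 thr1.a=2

outcome vector order: (thr0.a,thr0.b,thr1.a)
TSO: 6 outcomes — {000; 002; 010; 012; 110; 112}
TSO∖claimed = {000}

missing: thr0.a=0 thr0.b=0 thr1.a=0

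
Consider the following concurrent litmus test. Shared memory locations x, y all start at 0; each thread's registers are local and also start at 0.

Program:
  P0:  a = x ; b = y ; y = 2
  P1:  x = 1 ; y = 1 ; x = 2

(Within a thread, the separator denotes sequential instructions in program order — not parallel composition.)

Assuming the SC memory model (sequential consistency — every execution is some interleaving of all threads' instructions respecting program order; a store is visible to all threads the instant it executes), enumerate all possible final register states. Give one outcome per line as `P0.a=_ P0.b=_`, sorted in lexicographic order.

outcome vector order: (P0.a,P0.b)
|SC outcomes| = 5

P0.a=0 P0.b=0
P0.a=0 P0.b=1
P0.a=1 P0.b=0
P0.a=1 P0.b=1
P0.a=2 P0.b=1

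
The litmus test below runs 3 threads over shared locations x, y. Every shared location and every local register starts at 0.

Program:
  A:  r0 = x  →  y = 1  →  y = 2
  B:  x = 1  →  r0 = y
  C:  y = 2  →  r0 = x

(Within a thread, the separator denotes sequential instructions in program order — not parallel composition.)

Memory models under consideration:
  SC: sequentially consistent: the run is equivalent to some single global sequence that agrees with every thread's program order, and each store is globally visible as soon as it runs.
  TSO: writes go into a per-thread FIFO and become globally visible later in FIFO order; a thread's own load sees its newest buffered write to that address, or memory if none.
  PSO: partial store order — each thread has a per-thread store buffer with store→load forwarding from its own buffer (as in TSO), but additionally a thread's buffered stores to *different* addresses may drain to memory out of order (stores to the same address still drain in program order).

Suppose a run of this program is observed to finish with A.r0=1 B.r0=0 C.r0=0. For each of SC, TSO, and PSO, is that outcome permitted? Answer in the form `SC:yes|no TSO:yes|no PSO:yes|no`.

SC:no TSO:yes PSO:yes

outcome vector order: (A.r0,B.r0,C.r0)
SC: 10 outcomes — {<0 0 1> <0 1 0> <0 1 1> <0 2 0> <0 2 1> <1 0 1> <1 1 0> <1 1 1> <1 2 0> <1 2 1>}
TSO: 12 outcomes — {<0 0 0> <0 0 1> <0 1 0> <0 1 1> <0 2 0> <0 2 1> <1 0 0> <1 0 1> <1 1 0> <1 1 1> <1 2 0> <1 2 1>}
PSO: 12 outcomes — {<0 0 0> <0 0 1> <0 1 0> <0 1 1> <0 2 0> <0 2 1> <1 0 0> <1 0 1> <1 1 0> <1 1 1> <1 2 0> <1 2 1>}
target <1 0 0> ∈ {TSO,PSO}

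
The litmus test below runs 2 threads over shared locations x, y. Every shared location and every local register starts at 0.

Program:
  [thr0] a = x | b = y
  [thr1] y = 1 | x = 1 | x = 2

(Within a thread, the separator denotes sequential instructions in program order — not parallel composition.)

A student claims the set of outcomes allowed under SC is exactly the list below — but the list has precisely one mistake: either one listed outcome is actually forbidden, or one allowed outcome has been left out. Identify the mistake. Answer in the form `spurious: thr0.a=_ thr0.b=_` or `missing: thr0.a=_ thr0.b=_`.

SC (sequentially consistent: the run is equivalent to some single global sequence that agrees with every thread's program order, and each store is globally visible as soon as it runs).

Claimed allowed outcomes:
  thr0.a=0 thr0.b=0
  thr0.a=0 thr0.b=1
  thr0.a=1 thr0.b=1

outcome vector order: (thr0.a,thr0.b)
[SC] allowed = {0/0, 0/1, 1/1, 2/1}
SC∖claimed = {2/1}

missing: thr0.a=2 thr0.b=1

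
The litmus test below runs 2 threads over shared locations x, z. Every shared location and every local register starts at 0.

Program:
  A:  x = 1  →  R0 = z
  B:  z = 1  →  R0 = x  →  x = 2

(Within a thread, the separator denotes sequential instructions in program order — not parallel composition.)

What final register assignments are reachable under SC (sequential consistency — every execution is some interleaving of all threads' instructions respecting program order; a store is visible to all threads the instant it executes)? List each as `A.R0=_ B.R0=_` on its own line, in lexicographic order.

outcome vector order: (A.R0,B.R0)
|SC outcomes| = 3

A.R0=0 B.R0=1
A.R0=1 B.R0=0
A.R0=1 B.R0=1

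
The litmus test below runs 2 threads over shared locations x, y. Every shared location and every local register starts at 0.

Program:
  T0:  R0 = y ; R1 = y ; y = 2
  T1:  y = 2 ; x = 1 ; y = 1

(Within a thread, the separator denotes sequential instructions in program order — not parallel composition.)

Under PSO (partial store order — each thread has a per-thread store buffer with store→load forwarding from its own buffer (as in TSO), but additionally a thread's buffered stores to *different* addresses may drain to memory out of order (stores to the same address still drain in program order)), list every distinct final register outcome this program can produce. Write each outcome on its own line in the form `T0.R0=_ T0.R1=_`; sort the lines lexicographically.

outcome vector order: (T0.R0,T0.R1)
|PSO outcomes| = 6

T0.R0=0 T0.R1=0
T0.R0=0 T0.R1=1
T0.R0=0 T0.R1=2
T0.R0=1 T0.R1=1
T0.R0=2 T0.R1=1
T0.R0=2 T0.R1=2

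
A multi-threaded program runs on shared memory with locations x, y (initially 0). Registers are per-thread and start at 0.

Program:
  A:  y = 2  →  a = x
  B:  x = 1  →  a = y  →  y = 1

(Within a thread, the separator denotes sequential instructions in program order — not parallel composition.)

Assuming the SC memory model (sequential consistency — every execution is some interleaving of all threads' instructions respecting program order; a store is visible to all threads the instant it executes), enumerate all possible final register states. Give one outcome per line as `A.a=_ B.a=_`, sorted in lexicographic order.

A.a=0 B.a=2
A.a=1 B.a=0
A.a=1 B.a=2

outcome vector order: (A.a,B.a)
|SC outcomes| = 3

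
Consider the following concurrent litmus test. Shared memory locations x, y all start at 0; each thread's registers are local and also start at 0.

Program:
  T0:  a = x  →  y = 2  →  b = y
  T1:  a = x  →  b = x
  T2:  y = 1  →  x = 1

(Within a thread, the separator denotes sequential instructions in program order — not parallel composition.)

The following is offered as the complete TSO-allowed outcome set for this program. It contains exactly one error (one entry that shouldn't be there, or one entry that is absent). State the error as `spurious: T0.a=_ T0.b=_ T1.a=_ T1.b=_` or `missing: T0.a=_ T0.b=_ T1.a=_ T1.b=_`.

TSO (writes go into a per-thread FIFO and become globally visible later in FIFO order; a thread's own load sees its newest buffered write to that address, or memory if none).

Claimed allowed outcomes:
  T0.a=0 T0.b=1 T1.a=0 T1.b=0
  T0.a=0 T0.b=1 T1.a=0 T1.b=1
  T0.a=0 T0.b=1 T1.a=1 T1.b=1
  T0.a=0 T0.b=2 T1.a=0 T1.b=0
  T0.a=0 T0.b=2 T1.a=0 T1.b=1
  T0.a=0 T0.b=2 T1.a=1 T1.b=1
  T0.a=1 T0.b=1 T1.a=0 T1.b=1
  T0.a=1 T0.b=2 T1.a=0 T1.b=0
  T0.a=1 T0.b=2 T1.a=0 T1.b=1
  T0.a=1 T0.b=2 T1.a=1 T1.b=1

outcome vector order: (T0.a,T0.b,T1.a,T1.b)
under TSO → 0100 0101 0111 0200 0201 0211 1200 1201 1211
claimed∖TSO = {1101}

spurious: T0.a=1 T0.b=1 T1.a=0 T1.b=1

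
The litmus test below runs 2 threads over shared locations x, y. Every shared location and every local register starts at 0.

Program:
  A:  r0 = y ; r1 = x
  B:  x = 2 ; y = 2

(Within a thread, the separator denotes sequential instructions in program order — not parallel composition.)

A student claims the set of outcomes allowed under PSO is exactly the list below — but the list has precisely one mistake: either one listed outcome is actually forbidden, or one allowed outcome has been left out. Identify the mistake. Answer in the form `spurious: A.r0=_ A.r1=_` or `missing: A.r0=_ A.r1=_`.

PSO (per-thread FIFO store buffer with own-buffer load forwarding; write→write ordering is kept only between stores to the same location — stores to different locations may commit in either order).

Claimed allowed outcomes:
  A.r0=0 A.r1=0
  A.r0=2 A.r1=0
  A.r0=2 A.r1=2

missing: A.r0=0 A.r1=2

outcome vector order: (A.r0,A.r1)
PSO: 4 outcomes — {0/0; 0/2; 2/0; 2/2}
PSO∖claimed = {0/2}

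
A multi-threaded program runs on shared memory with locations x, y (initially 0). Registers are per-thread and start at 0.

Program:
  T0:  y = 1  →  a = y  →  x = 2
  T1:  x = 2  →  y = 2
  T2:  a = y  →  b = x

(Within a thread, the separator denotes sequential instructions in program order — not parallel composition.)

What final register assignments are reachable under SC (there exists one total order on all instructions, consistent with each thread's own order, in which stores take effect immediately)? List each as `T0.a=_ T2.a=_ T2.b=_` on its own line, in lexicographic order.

outcome vector order: (T0.a,T2.a,T2.b)
|SC outcomes| = 10

T0.a=1 T2.a=0 T2.b=0
T0.a=1 T2.a=0 T2.b=2
T0.a=1 T2.a=1 T2.b=0
T0.a=1 T2.a=1 T2.b=2
T0.a=1 T2.a=2 T2.b=2
T0.a=2 T2.a=0 T2.b=0
T0.a=2 T2.a=0 T2.b=2
T0.a=2 T2.a=1 T2.b=0
T0.a=2 T2.a=1 T2.b=2
T0.a=2 T2.a=2 T2.b=2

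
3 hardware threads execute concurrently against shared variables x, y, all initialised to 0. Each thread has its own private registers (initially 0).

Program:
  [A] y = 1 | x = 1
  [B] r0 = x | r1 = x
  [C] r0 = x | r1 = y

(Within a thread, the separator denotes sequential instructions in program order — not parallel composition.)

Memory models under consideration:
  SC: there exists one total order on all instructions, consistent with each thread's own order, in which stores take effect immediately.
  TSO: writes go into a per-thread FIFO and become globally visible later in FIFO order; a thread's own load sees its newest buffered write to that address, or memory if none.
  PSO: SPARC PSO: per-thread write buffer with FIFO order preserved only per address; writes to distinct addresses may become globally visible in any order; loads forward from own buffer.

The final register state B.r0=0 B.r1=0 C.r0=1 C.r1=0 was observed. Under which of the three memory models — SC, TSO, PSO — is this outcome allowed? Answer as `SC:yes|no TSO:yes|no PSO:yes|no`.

SC:no TSO:no PSO:yes

outcome vector order: (B.r0,B.r1,C.r0,C.r1)
under SC → (0,0,0,0) (0,0,0,1) (0,0,1,1) (0,1,0,0) (0,1,0,1) (0,1,1,1) (1,1,0,0) (1,1,0,1) (1,1,1,1)
under TSO → (0,0,0,0) (0,0,0,1) (0,0,1,1) (0,1,0,0) (0,1,0,1) (0,1,1,1) (1,1,0,0) (1,1,0,1) (1,1,1,1)
under PSO → (0,0,0,0) (0,0,0,1) (0,0,1,0) (0,0,1,1) (0,1,0,0) (0,1,0,1) (0,1,1,0) (0,1,1,1) (1,1,0,0) (1,1,0,1) (1,1,1,0) (1,1,1,1)
target (0,0,1,0) ∈ {PSO}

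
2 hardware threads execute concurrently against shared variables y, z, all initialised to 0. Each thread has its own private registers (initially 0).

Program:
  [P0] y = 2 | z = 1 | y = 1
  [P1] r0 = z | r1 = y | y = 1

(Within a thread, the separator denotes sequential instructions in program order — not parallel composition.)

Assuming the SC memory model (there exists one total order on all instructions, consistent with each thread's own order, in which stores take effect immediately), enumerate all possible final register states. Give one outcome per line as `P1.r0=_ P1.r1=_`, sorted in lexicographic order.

outcome vector order: (P1.r0,P1.r1)
|SC outcomes| = 5

P1.r0=0 P1.r1=0
P1.r0=0 P1.r1=1
P1.r0=0 P1.r1=2
P1.r0=1 P1.r1=1
P1.r0=1 P1.r1=2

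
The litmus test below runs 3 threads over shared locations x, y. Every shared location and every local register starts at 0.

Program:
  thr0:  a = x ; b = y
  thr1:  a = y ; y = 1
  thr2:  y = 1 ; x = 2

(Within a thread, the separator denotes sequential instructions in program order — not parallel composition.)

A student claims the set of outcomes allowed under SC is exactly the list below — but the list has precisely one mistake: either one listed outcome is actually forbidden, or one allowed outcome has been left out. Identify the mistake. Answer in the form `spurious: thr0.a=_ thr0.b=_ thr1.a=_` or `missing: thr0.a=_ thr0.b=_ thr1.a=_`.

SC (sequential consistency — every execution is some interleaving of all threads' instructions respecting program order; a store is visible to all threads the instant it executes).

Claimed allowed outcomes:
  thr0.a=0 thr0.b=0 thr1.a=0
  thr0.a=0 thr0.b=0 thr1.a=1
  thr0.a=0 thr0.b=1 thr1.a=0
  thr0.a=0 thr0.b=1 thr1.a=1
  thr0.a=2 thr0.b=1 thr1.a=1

missing: thr0.a=2 thr0.b=1 thr1.a=0

outcome vector order: (thr0.a,thr0.b,thr1.a)
SC (6): 0/0/0; 0/0/1; 0/1/0; 0/1/1; 2/1/0; 2/1/1
SC∖claimed = {2/1/0}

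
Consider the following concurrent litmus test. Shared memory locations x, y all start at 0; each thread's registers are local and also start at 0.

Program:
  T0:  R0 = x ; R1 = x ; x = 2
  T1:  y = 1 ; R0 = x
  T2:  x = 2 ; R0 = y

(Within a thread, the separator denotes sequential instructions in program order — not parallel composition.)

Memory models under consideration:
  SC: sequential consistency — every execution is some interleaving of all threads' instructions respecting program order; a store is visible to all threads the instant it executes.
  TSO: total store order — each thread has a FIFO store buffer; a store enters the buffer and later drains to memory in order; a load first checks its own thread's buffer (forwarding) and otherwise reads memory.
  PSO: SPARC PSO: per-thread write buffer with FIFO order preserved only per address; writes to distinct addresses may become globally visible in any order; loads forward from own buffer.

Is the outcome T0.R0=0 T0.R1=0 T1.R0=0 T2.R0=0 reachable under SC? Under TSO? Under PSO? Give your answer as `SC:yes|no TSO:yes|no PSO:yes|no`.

outcome vector order: (T0.R0,T0.R1,T1.R0,T2.R0)
SC (9): 0/0/0/1 0/0/2/0 0/0/2/1 0/2/0/1 0/2/2/0 0/2/2/1 2/2/0/1 2/2/2/0 2/2/2/1
TSO (12): 0/0/0/0 0/0/0/1 0/0/2/0 0/0/2/1 0/2/0/0 0/2/0/1 0/2/2/0 0/2/2/1 2/2/0/0 2/2/0/1 2/2/2/0 2/2/2/1
PSO (12): 0/0/0/0 0/0/0/1 0/0/2/0 0/0/2/1 0/2/0/0 0/2/0/1 0/2/2/0 0/2/2/1 2/2/0/0 2/2/0/1 2/2/2/0 2/2/2/1
target 0/0/0/0 ∈ {TSO,PSO}

SC:no TSO:yes PSO:yes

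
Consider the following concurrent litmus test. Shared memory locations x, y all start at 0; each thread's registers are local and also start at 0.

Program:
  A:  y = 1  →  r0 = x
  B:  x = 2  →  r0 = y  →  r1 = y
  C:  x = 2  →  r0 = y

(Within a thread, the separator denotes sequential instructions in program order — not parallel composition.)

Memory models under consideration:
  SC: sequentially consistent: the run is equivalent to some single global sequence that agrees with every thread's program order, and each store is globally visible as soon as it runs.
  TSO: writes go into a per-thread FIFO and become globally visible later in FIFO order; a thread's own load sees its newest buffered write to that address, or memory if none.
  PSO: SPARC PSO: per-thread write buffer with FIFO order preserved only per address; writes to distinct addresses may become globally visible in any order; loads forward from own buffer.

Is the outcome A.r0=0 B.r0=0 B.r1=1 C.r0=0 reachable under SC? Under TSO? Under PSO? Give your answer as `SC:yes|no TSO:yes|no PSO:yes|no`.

SC:no TSO:yes PSO:yes

outcome vector order: (A.r0,B.r0,B.r1,C.r0)
[SC] allowed = {(0,1,1,1), (2,0,0,0), (2,0,0,1), (2,0,1,0), (2,0,1,1), (2,1,1,0), (2,1,1,1)}
[TSO] allowed = {(0,0,0,0), (0,0,0,1), (0,0,1,0), (0,0,1,1), (0,1,1,0), (0,1,1,1), (2,0,0,0), (2,0,0,1), (2,0,1,0), (2,0,1,1), (2,1,1,0), (2,1,1,1)}
[PSO] allowed = {(0,0,0,0), (0,0,0,1), (0,0,1,0), (0,0,1,1), (0,1,1,0), (0,1,1,1), (2,0,0,0), (2,0,0,1), (2,0,1,0), (2,0,1,1), (2,1,1,0), (2,1,1,1)}
target (0,0,1,0) ∈ {TSO,PSO}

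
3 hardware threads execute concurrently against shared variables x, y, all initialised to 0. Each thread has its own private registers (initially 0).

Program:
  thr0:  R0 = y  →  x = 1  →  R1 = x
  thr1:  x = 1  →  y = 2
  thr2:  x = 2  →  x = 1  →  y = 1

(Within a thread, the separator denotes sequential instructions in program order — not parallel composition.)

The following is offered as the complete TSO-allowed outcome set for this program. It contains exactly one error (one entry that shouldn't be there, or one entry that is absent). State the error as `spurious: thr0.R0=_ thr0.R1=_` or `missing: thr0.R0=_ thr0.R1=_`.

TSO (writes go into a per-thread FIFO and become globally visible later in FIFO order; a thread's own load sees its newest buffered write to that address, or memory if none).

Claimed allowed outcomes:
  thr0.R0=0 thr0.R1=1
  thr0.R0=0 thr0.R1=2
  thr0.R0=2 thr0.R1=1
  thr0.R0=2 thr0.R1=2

missing: thr0.R0=1 thr0.R1=1

outcome vector order: (thr0.R0,thr0.R1)
TSO: 5 outcomes — {(0,1), (0,2), (1,1), (2,1), (2,2)}
TSO∖claimed = {(1,1)}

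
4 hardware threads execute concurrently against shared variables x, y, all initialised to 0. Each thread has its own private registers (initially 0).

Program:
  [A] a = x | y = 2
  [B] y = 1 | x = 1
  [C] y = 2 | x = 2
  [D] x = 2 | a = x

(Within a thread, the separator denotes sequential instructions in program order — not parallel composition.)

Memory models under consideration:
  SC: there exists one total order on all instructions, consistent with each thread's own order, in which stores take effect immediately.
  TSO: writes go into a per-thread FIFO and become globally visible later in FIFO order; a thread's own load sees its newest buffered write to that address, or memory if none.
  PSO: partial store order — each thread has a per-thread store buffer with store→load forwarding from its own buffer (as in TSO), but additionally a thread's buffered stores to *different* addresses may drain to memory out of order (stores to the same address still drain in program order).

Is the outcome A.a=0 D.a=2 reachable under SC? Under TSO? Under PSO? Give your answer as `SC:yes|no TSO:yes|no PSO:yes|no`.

outcome vector order: (A.a,D.a)
under SC → 0/1, 0/2, 1/1, 1/2, 2/1, 2/2
under TSO → 0/1, 0/2, 1/1, 1/2, 2/1, 2/2
under PSO → 0/1, 0/2, 1/1, 1/2, 2/1, 2/2
target 0/2 ∈ {SC,TSO,PSO}

SC:yes TSO:yes PSO:yes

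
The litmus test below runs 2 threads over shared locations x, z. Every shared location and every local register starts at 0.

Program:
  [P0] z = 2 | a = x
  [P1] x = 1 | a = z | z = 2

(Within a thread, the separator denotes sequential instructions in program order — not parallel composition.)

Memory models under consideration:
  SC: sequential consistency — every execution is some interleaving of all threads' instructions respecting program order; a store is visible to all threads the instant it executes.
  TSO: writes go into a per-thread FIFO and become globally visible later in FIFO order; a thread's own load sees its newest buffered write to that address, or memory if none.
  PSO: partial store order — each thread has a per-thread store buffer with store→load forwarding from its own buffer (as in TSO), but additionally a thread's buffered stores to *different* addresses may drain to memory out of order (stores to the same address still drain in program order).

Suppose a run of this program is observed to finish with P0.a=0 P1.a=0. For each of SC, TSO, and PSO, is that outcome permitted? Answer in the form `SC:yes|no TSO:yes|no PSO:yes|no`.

SC:no TSO:yes PSO:yes

outcome vector order: (P0.a,P1.a)
[SC] allowed = {(0,2), (1,0), (1,2)}
[TSO] allowed = {(0,0), (0,2), (1,0), (1,2)}
[PSO] allowed = {(0,0), (0,2), (1,0), (1,2)}
target (0,0) ∈ {TSO,PSO}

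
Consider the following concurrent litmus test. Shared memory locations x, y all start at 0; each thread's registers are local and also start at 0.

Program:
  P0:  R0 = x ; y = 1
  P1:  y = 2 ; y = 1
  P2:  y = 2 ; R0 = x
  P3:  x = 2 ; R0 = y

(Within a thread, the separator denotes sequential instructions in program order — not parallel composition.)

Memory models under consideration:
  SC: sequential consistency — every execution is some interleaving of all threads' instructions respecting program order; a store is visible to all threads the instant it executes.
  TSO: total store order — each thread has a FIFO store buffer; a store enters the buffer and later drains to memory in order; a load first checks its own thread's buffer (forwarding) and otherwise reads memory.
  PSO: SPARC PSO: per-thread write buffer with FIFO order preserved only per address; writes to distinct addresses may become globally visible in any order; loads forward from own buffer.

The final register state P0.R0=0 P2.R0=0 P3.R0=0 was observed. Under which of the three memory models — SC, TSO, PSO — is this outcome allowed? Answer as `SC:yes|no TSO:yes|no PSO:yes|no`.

outcome vector order: (P0.R0,P2.R0,P3.R0)
SC: 10 outcomes — {001; 002; 020; 021; 022; 201; 202; 220; 221; 222}
TSO: 12 outcomes — {000; 001; 002; 020; 021; 022; 200; 201; 202; 220; 221; 222}
PSO: 12 outcomes — {000; 001; 002; 020; 021; 022; 200; 201; 202; 220; 221; 222}
target 000 ∈ {TSO,PSO}

SC:no TSO:yes PSO:yes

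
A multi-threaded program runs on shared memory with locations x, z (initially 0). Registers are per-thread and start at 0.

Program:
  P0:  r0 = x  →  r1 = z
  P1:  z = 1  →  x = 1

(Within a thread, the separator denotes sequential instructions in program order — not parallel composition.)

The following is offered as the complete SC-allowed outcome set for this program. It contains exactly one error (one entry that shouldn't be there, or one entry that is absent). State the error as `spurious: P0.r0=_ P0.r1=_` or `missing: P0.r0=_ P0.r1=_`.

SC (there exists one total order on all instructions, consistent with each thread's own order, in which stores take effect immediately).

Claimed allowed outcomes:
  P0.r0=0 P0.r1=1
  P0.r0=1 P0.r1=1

outcome vector order: (P0.r0,P0.r1)
SC (3): 0/0; 0/1; 1/1
SC∖claimed = {0/0}

missing: P0.r0=0 P0.r1=0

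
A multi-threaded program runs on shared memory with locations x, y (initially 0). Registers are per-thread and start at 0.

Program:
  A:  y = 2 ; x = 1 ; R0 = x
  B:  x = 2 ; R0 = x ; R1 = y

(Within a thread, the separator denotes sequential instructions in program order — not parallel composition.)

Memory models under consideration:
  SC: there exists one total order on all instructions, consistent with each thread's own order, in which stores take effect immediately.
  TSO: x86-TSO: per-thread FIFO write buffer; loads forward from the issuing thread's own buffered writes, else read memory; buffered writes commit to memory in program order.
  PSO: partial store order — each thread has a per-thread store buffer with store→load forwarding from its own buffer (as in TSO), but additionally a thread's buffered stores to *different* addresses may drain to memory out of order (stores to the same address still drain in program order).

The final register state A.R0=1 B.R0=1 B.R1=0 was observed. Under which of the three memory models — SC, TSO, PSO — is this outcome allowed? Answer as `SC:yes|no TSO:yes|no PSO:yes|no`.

SC:no TSO:no PSO:yes

outcome vector order: (A.R0,B.R0,B.R1)
SC: 4 outcomes — {(1,1,2), (1,2,0), (1,2,2), (2,2,2)}
TSO: 5 outcomes — {(1,1,2), (1,2,0), (1,2,2), (2,2,0), (2,2,2)}
PSO: 6 outcomes — {(1,1,0), (1,1,2), (1,2,0), (1,2,2), (2,2,0), (2,2,2)}
target (1,1,0) ∈ {PSO}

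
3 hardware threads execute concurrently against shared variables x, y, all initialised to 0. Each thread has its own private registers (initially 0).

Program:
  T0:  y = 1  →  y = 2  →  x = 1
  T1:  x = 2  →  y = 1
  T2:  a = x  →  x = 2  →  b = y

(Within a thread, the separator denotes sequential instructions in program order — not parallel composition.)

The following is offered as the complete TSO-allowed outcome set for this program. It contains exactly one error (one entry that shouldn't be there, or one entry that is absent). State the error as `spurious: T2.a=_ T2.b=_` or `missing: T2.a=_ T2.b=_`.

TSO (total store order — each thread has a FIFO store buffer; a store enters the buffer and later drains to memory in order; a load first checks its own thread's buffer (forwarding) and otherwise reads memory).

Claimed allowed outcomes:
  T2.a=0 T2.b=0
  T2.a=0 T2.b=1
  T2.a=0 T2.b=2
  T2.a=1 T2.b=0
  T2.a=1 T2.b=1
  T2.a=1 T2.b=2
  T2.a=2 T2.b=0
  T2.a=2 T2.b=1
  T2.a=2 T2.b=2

outcome vector order: (T2.a,T2.b)
under TSO → (0,0) (0,1) (0,2) (1,1) (1,2) (2,0) (2,1) (2,2)
claimed∖TSO = {(1,0)}

spurious: T2.a=1 T2.b=0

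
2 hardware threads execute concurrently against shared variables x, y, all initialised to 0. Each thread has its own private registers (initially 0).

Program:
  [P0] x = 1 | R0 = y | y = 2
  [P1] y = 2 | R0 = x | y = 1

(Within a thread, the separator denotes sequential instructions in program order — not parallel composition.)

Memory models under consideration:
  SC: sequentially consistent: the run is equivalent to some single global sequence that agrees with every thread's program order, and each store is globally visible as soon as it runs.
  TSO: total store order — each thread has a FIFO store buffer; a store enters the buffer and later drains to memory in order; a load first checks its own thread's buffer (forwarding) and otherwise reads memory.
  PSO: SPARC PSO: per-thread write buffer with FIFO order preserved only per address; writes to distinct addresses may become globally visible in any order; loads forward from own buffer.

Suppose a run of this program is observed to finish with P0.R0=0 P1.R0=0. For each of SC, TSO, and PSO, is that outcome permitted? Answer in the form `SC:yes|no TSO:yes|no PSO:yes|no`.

outcome vector order: (P0.R0,P1.R0)
under SC → 01 10 11 20 21
under TSO → 00 01 10 11 20 21
under PSO → 00 01 10 11 20 21
target 00 ∈ {TSO,PSO}

SC:no TSO:yes PSO:yes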